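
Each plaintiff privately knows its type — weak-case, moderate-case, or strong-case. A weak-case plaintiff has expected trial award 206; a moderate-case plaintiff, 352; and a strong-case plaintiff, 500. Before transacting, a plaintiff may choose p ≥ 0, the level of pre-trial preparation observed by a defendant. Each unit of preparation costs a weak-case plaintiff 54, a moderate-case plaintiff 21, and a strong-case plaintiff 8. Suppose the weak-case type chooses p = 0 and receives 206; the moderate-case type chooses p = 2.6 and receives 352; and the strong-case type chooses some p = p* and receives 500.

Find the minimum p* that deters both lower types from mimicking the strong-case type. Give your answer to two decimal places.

Weak-case type (on-path payoff 206) won't mimic when 206 ≥ 500 − 54·p*, i.e. p* ≥ 5.44.
Moderate-case type (on-path payoff 352 − 21×2.6 = 297.4) won't mimic when 297.4 ≥ 500 − 21·p*, i.e. p* ≥ 9.65.
Both must hold, so p* = max(5.44, 9.65) = 9.65. The moderate-case type's constraint binds.

9.65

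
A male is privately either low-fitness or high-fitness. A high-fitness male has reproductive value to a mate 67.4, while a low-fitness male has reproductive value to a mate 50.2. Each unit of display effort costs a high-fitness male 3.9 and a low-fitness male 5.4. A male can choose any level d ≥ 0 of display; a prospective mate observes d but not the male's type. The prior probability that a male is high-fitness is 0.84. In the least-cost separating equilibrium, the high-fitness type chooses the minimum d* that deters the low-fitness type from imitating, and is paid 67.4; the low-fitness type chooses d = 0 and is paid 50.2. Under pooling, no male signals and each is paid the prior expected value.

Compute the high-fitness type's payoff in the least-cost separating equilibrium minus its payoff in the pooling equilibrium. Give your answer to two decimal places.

-9.67

Least-cost separating signal: d* solves 50.2 = 67.4 − 5.4·d*, so d* = (67.4 − 50.2)/5.4 ≈ 3.1852.
High-fitness type's separating payoff: 67.4 − 3.9 × d* = 67.4 − 3.9 × (67.4 − 50.2)/5.4 = 67.4 − 67.08/5.4 ≈ 54.9778.
Pooling payoff: 0.84 × 67.4 + 0.16 × 50.2 = 64.648.
Difference: 54.9778 − 64.648 = -9.6702, i.e. -9.67 to two decimal places.
The high-fitness type would prefer the pooling outcome.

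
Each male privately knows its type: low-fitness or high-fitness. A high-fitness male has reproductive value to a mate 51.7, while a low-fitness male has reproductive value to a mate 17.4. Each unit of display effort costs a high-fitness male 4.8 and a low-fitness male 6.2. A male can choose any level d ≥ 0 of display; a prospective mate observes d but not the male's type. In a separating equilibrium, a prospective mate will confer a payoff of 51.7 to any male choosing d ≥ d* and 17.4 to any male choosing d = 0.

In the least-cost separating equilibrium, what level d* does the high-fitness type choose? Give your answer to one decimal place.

A low-fitness male choosing d = 0 receives 17.4.
Imitating at d* instead would pay 51.7 at cost 6.2·d*, netting 51.7 − 6.2·d*.
Indifference: 17.4 = 51.7 − 6.2·d*, so d* = (51.7 − 17.4) / 6.2 ≈ 5.5.
At d* the low-fitness type's incentive constraint just binds; the high-fitness type strictly prefers d* since its per-unit cost is lower.

5.5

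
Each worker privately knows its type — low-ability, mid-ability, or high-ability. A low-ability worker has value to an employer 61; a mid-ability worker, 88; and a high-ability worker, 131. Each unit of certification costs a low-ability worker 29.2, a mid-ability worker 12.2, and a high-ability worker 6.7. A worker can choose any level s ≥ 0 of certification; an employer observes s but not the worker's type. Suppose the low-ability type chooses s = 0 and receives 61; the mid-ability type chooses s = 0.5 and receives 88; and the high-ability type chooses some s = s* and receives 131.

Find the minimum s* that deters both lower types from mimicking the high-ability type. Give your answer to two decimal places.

4.02

Low-ability type (on-path payoff 61) won't mimic when 61 ≥ 131 − 29.2·s*, i.e. s* ≥ 2.40.
Mid-ability type (on-path payoff 88 − 12.2×0.5 = 81.9) won't mimic when 81.9 ≥ 131 − 12.2·s*, i.e. s* ≥ 4.02.
Both must hold, so s* = max(2.40, 4.02) = 4.02. The mid-ability type's constraint binds.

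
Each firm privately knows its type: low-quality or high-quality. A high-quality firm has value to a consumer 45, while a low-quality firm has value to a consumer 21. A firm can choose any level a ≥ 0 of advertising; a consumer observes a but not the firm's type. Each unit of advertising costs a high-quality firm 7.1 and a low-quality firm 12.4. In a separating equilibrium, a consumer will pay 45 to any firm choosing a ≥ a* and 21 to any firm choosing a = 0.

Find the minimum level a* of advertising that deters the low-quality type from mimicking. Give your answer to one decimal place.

A low-quality firm choosing a = 0 receives 21.
Imitating at a* instead would pay 45 at cost 12.4·a*, netting 45 − 12.4·a*.
Indifference: 21 = 45 − 12.4·a*, so a* = (45 − 21) / 12.4 ≈ 1.9.
This is the low-quality type's binding incentive-compatibility constraint; any a ≥ 1.9 sustains separation on that side.

1.9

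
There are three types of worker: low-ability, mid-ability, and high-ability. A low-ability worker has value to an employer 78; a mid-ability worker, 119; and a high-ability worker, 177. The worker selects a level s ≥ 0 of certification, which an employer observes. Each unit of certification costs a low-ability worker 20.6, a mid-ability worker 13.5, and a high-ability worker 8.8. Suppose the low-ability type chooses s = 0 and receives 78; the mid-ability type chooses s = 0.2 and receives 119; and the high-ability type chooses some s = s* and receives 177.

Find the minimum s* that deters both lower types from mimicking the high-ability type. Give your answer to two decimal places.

Low-ability type (on-path payoff 78) won't mimic when 78 ≥ 177 − 20.6·s*, i.e. s* ≥ 4.81.
Mid-ability type (on-path payoff 119 − 13.5×0.2 = 116.3) won't mimic when 116.3 ≥ 177 − 13.5·s*, i.e. s* ≥ 4.50.
Both must hold, so s* = max(4.81, 4.50) = 4.81. The low-ability type's constraint binds.

4.81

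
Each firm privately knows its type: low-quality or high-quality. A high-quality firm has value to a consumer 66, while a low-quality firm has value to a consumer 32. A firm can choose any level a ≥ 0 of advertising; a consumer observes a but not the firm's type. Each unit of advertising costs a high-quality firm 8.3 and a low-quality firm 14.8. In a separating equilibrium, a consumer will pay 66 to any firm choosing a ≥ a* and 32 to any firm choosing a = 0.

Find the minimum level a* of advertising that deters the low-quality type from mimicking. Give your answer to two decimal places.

2.30

A low-quality firm choosing a = 0 receives 32.
Imitating at a* instead would pay 66 at cost 14.8·a*, netting 66 − 14.8·a*.
Indifference: 32 = 66 − 14.8·a*, so a* = (66 − 32) / 14.8 ≈ 2.30.
This is the low-quality type's binding incentive-compatibility constraint; any a ≥ 2.30 sustains separation on that side.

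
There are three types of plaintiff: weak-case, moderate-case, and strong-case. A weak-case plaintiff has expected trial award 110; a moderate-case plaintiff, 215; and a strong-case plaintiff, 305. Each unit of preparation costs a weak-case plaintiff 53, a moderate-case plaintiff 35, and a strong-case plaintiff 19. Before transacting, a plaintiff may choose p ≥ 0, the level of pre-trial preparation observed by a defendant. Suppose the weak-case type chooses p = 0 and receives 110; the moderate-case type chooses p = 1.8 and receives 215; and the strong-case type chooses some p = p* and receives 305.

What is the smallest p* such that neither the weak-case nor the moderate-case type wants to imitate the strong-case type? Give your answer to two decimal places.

4.37

Moderate-case type (on-path payoff 215 − 35×1.8 = 152) won't mimic when 152 ≥ 305 − 35·p*, i.e. p* ≥ 4.37.
Weak-case type (on-path payoff 110) won't mimic when 110 ≥ 305 − 53·p*, i.e. p* ≥ 3.68.
Both must hold, so p* = max(3.68, 4.37) = 4.37. The moderate-case type's constraint binds.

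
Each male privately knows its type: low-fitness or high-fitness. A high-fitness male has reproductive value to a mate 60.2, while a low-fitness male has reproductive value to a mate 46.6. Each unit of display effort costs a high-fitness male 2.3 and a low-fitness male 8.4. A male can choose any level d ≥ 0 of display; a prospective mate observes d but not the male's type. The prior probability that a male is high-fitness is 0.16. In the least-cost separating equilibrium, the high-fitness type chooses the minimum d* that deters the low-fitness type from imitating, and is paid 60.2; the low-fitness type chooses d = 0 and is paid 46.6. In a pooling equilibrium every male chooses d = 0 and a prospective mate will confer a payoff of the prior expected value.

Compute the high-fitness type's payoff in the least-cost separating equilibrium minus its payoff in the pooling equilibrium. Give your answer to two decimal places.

Least-cost separating signal: d* solves 46.6 = 60.2 − 8.4·d*, so d* = (60.2 − 46.6)/8.4 ≈ 1.6190.
High-fitness type's separating payoff: 60.2 − 2.3 × d* = 60.2 − 2.3 × (60.2 − 46.6)/8.4 = 60.2 − 31.28/8.4 ≈ 56.4762.
Pooling payoff: 0.16 × 60.2 + 0.84 × 46.6 = 48.776.
Difference: 56.4762 − 48.776 = 7.7002, i.e. 7.70 to two decimal places.
The high-fitness type prefers to separate.

7.70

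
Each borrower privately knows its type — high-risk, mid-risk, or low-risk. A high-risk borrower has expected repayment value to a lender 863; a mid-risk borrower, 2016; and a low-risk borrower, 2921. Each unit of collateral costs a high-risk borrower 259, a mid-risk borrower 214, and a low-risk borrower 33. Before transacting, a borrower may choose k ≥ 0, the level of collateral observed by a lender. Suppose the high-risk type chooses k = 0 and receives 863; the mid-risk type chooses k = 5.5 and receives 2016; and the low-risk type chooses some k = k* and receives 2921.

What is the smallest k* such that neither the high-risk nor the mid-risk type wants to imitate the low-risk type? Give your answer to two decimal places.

9.73

High-risk type (on-path payoff 863) won't mimic when 863 ≥ 2921 − 259·k*, i.e. k* ≥ 7.95.
Mid-risk type (on-path payoff 2016 − 214×5.5 = 839) won't mimic when 839 ≥ 2921 − 214·k*, i.e. k* ≥ 9.73.
Both must hold, so k* = max(7.95, 9.73) = 9.73. The mid-risk type's constraint binds.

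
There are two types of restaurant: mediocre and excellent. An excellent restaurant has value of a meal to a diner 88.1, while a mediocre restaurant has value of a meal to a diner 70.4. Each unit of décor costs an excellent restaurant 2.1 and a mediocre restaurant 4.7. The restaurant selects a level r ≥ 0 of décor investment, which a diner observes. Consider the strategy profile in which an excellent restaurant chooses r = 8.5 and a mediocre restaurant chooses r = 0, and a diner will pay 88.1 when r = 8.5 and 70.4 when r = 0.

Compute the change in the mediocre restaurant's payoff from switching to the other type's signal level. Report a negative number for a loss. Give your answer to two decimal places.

-22.25

Playing r = 0 the mediocre restaurant receives 70.4.
Deviating to r = 8.5 brings payment 88.1 at cost 4.7 × 8.5 = 39.95, netting 48.15.
Gain from deviating: 48.15 − 70.4 = -22.25.
The gain is negative, so the mediocre type's incentive-compatibility constraint is satisfied.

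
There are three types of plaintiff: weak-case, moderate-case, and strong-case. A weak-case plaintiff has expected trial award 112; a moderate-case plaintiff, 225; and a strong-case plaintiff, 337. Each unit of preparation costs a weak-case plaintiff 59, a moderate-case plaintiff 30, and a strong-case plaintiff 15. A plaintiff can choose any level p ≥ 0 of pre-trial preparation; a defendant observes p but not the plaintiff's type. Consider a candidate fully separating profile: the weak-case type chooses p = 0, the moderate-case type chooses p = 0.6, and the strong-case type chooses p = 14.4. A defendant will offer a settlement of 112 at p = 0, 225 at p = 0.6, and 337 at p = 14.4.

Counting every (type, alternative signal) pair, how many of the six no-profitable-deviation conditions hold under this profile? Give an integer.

4

Moderate-case (own payoff 225 − 30×0.6 = 207): to p=0 gives 112 → no gain ✓; to p=14.4 gives 337 − 30×14.4 = -95 → no gain ✓.
Weak-case (own payoff 112): to p=0.6 gives 225 − 59×0.6 = 189.6 → profitable ✗; to p=14.4 gives 337 − 59×14.4 = -512.6 → no gain ✓.
Strong-case (own payoff 337 − 15×14.4 = 121): to p=0 gives 112 → no gain ✓; to p=0.6 gives 225 − 15×0.6 = 216 → profitable ✗.
4 of the 6 constraints hold; not an equilibrium.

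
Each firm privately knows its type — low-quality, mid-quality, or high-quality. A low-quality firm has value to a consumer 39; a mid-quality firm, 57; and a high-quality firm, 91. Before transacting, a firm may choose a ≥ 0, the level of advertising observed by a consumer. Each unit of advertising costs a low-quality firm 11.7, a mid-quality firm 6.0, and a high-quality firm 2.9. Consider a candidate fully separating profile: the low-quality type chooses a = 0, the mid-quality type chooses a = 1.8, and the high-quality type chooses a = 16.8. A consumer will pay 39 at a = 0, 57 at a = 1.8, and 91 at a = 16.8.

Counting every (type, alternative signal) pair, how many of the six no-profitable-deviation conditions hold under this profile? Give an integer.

Mid-quality (own payoff 57 − 6.0×1.8 = 46.2): to a=0 gives 39 → no gain ✓; to a=16.8 gives 91 − 6.0×16.8 = -9.8 → no gain ✓.
High-quality (own payoff 91 − 2.9×16.8 = 42.28): to a=0 gives 39 → no gain ✓; to a=1.8 gives 57 − 2.9×1.8 = 51.78 → profitable ✗.
Low-quality (own payoff 39): to a=1.8 gives 57 − 11.7×1.8 = 35.94 → no gain ✓; to a=16.8 gives 91 − 11.7×16.8 = -105.56 → no gain ✓.
5 of the 6 constraints hold; not an equilibrium.

5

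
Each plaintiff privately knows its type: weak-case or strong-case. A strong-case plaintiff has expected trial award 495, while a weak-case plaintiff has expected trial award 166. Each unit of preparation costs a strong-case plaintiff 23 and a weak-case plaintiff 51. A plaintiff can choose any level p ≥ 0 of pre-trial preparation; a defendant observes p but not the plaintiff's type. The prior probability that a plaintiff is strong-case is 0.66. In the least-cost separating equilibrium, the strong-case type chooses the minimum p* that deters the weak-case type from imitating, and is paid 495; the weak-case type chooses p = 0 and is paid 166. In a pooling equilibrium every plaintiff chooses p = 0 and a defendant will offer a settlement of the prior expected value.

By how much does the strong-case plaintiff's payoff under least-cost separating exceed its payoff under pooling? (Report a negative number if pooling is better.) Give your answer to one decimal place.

Least-cost separating signal: p* solves 166 = 495 − 51·p*, so p* = (495 − 166)/51 ≈ 6.4510.
Strong-case type's separating payoff: 495 − 23 × p* = 495 − 23 × (495 − 166)/51 = 495 − 7567/51 ≈ 346.627.
Pooling payoff: 0.66 × 495 + 0.34 × 166 = 383.14.
Difference: 346.627 − 383.14 = -36.513, i.e. -36.5 to one decimal place.
The strong-case type would prefer the pooling outcome.

-36.5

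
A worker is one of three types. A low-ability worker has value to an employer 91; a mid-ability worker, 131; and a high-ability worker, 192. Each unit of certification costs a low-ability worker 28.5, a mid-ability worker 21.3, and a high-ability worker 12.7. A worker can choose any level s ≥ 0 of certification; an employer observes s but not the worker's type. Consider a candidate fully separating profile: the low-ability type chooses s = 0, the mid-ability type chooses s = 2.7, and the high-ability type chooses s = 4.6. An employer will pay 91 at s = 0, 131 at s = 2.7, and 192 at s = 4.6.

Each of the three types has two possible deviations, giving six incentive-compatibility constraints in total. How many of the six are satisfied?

High-ability (own payoff 192 − 12.7×4.6 = 133.58): to s=0 gives 91 → no gain ✓; to s=2.7 gives 131 − 12.7×2.7 = 96.71 → no gain ✓.
Low-ability (own payoff 91): to s=2.7 gives 131 − 28.5×2.7 = 54.05 → no gain ✓; to s=4.6 gives 192 − 28.5×4.6 = 60.9 → no gain ✓.
Mid-ability (own payoff 131 − 21.3×2.7 = 73.49): to s=0 gives 91 → profitable ✗; to s=4.6 gives 192 − 21.3×4.6 = 94.02 → profitable ✗.
4 of the 6 constraints hold; not an equilibrium.

4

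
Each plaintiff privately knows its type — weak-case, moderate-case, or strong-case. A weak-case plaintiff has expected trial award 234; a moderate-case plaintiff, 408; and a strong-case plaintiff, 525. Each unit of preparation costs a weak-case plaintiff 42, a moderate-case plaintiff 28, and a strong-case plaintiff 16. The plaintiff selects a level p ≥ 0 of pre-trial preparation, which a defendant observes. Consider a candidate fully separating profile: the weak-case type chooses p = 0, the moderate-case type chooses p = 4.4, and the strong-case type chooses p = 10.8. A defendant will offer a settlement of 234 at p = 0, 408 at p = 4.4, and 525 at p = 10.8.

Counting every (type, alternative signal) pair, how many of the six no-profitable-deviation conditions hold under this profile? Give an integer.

6

Moderate-case (own payoff 408 − 28×4.4 = 284.8): to p=0 gives 234 → no gain ✓; to p=10.8 gives 525 − 28×10.8 = 222.6 → no gain ✓.
Strong-case (own payoff 525 − 16×10.8 = 352.2): to p=0 gives 234 → no gain ✓; to p=4.4 gives 408 − 16×4.4 = 337.6 → no gain ✓.
Weak-case (own payoff 234): to p=4.4 gives 408 − 42×4.4 = 223.2 → no gain ✓; to p=10.8 gives 525 − 42×10.8 = 71.4 → no gain ✓.
6 of the 6 constraints hold; this profile is a separating equilibrium.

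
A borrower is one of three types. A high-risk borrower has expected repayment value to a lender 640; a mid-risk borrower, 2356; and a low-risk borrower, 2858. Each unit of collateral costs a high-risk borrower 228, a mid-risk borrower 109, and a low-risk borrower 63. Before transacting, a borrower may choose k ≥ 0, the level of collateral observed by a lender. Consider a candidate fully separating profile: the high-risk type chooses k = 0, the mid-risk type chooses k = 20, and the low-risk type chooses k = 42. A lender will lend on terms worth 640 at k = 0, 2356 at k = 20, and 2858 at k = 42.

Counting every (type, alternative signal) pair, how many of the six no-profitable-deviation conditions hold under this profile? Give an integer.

3

Mid-risk (own payoff 2356 − 109×20 = 176): to k=0 gives 640 → profitable ✗; to k=42 gives 2858 − 109×42 = -1720 → no gain ✓.
High-risk (own payoff 640): to k=20 gives 2356 − 228×20 = -2204 → no gain ✓; to k=42 gives 2858 − 228×42 = -6718 → no gain ✓.
Low-risk (own payoff 2858 − 63×42 = 212): to k=0 gives 640 → profitable ✗; to k=20 gives 2356 − 63×20 = 1096 → profitable ✗.
3 of the 6 constraints hold; not an equilibrium.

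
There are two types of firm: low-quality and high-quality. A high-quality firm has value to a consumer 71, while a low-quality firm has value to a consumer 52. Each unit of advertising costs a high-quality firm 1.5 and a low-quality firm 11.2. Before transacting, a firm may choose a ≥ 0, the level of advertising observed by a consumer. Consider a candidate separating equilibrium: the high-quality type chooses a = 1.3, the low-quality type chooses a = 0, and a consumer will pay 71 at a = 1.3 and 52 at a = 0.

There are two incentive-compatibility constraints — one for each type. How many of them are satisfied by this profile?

1

Low-quality type: stay at 0 → 52; mimic → 71 − 11.2 × 1.3 = 56.44. IC fails (52 < 56.44).
High-quality type: signal → 71 − 1.5 × 1.3 = 69.05; deviate to 0 → 52. IC holds (69.05 ≥ 52).
1 of 2 constraints hold, so this profile is not an equilibrium.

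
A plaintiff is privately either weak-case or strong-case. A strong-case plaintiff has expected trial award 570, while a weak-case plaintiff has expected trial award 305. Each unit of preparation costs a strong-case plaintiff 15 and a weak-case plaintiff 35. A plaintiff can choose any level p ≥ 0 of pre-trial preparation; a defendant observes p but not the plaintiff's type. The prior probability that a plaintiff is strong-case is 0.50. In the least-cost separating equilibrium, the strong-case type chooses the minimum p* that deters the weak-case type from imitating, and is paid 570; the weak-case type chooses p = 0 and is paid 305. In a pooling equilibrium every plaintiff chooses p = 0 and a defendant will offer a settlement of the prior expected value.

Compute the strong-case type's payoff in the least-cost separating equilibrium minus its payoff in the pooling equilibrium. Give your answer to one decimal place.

Least-cost separating signal: p* solves 305 = 570 − 35·p*, so p* = (570 − 305)/35 ≈ 7.5714.
Strong-case type's separating payoff: 570 − 15 × p* = 570 − 15 × (570 − 305)/35 = 570 − 3975/35 ≈ 456.429.
Pooling payoff: 0.50 × 570 + 0.50 × 305 = 437.5.
Difference: 456.429 − 437.5 = 18.929, i.e. 18.9 to one decimal place.
The strong-case type prefers to separate.

18.9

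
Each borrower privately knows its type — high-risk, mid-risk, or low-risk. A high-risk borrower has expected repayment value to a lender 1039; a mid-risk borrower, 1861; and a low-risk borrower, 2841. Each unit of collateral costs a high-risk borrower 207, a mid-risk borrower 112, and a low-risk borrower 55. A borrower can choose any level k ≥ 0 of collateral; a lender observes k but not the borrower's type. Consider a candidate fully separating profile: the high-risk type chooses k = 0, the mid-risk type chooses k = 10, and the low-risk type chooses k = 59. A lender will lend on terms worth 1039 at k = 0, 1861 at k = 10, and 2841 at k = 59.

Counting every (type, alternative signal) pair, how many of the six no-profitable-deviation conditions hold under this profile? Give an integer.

3

Low-risk (own payoff 2841 − 55×59 = -404): to k=0 gives 1039 → profitable ✗; to k=10 gives 1861 − 55×10 = 1311 → profitable ✗.
Mid-risk (own payoff 1861 − 112×10 = 741): to k=0 gives 1039 → profitable ✗; to k=59 gives 2841 − 112×59 = -3767 → no gain ✓.
High-risk (own payoff 1039): to k=10 gives 1861 − 207×10 = -209 → no gain ✓; to k=59 gives 2841 − 207×59 = -9372 → no gain ✓.
3 of the 6 constraints hold; not an equilibrium.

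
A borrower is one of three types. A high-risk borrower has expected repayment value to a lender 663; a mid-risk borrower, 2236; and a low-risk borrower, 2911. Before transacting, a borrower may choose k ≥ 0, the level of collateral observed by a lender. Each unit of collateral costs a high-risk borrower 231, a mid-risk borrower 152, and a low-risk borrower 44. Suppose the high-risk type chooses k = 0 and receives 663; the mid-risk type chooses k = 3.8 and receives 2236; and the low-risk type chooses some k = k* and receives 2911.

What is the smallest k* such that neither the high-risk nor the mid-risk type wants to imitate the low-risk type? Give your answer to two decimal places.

9.73

High-risk type (on-path payoff 663) won't mimic when 663 ≥ 2911 − 231·k*, i.e. k* ≥ 9.73.
Mid-risk type (on-path payoff 2236 − 152×3.8 = 1658.4) won't mimic when 1658.4 ≥ 2911 − 152·k*, i.e. k* ≥ 8.24.
Both must hold, so k* = max(9.73, 8.24) = 9.73. The high-risk type's constraint binds.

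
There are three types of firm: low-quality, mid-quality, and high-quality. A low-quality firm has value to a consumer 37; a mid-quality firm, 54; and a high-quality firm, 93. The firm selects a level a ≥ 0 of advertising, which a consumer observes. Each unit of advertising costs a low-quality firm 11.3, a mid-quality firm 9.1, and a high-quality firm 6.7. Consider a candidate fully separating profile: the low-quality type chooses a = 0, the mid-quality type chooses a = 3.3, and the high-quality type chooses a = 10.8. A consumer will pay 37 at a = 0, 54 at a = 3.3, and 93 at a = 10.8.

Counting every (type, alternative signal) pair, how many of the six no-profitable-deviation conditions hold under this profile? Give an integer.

Mid-quality (own payoff 54 − 9.1×3.3 = 23.97): to a=0 gives 37 → profitable ✗; to a=10.8 gives 93 − 9.1×10.8 = -5.28 → no gain ✓.
High-quality (own payoff 93 − 6.7×10.8 = 20.64): to a=0 gives 37 → profitable ✗; to a=3.3 gives 54 − 6.7×3.3 = 31.89 → profitable ✗.
Low-quality (own payoff 37): to a=3.3 gives 54 − 11.3×3.3 = 16.71 → no gain ✓; to a=10.8 gives 93 − 11.3×10.8 = -29.04 → no gain ✓.
3 of the 6 constraints hold; not an equilibrium.

3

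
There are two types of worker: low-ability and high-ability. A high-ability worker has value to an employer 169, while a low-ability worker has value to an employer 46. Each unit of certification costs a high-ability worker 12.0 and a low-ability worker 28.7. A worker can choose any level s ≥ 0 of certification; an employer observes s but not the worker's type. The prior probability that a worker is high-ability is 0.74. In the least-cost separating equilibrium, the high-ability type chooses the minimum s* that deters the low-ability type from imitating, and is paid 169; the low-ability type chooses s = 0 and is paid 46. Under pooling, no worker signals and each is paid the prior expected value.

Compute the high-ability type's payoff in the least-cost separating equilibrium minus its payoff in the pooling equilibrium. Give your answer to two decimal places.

Least-cost separating signal: s* solves 46 = 169 − 28.7·s*, so s* = (169 − 46)/28.7 ≈ 4.2857.
High-ability type's separating payoff: 169 − 12.0 × s* = 169 − 12.0 × (169 − 46)/28.7 = 169 − 1476/28.7 ≈ 117.5714.
Pooling payoff: 0.74 × 169 + 0.26 × 46 = 137.02.
Difference: 117.5714 − 137.02 = -19.4486, i.e. -19.45 to two decimal places.
The high-ability type would prefer the pooling outcome.

-19.45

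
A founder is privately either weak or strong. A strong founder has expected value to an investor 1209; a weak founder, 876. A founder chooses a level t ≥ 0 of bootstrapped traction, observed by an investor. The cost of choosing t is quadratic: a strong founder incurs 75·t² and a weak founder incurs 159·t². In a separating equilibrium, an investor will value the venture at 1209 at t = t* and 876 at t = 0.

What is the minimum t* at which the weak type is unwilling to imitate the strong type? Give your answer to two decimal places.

The weak type at t = 0 receives 876; imitating at t* yields 1209 − 159·t*².
Indifference: 876 = 1209 − 159·t*², so t*² = (1209 − 876) / 159 ≈ 2.0943.
t* = √2.0943 ≈ 1.45.

1.45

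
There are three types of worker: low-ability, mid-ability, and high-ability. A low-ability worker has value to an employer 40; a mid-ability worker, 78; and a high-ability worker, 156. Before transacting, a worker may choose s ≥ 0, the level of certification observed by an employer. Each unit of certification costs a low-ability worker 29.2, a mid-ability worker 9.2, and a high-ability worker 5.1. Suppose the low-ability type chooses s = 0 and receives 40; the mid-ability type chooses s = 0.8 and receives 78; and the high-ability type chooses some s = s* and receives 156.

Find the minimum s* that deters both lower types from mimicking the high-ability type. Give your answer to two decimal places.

9.28

Mid-ability type (on-path payoff 78 − 9.2×0.8 = 70.64) won't mimic when 70.64 ≥ 156 − 9.2·s*, i.e. s* ≥ 9.28.
Low-ability type (on-path payoff 40) won't mimic when 40 ≥ 156 − 29.2·s*, i.e. s* ≥ 3.97.
Both must hold, so s* = max(3.97, 9.28) = 9.28. The mid-ability type's constraint binds.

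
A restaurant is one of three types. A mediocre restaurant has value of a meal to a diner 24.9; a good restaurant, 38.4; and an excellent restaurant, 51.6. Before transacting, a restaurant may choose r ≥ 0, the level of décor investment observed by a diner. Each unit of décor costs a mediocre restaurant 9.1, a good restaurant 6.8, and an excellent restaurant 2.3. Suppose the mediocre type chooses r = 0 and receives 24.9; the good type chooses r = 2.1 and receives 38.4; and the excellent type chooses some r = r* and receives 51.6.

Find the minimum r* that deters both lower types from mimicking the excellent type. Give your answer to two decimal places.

Good type (on-path payoff 38.4 − 6.8×2.1 = 24.12) won't mimic when 24.12 ≥ 51.6 − 6.8·r*, i.e. r* ≥ 4.04.
Mediocre type (on-path payoff 24.9) won't mimic when 24.9 ≥ 51.6 − 9.1·r*, i.e. r* ≥ 2.93.
Both must hold, so r* = max(2.93, 4.04) = 4.04. The good type's constraint binds.

4.04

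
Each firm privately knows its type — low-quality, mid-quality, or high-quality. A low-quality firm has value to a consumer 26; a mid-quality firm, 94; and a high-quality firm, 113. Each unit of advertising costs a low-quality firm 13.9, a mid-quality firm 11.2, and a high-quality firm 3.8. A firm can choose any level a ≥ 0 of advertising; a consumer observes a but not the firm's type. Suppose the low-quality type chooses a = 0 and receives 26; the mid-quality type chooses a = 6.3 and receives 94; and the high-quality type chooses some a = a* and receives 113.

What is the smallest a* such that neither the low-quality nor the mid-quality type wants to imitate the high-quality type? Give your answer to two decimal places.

8.00

Mid-quality type (on-path payoff 94 − 11.2×6.3 = 23.44) won't mimic when 23.44 ≥ 113 − 11.2·a*, i.e. a* ≥ 8.00.
Low-quality type (on-path payoff 26) won't mimic when 26 ≥ 113 − 13.9·a*, i.e. a* ≥ 6.26.
Both must hold, so a* = max(6.26, 8.00) = 8.00. The mid-quality type's constraint binds.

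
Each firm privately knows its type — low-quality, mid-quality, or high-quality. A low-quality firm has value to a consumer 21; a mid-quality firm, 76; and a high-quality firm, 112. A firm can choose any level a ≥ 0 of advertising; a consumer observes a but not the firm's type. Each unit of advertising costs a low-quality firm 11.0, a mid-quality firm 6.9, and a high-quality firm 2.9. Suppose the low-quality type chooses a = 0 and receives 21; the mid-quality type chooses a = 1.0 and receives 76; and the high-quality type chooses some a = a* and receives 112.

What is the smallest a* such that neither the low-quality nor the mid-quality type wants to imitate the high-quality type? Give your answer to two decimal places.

Low-quality type (on-path payoff 21) won't mimic when 21 ≥ 112 − 11.0·a*, i.e. a* ≥ 8.27.
Mid-quality type (on-path payoff 76 − 6.9×1.0 = 69.1) won't mimic when 69.1 ≥ 112 − 6.9·a*, i.e. a* ≥ 6.22.
Both must hold, so a* = max(8.27, 6.22) = 8.27. The low-quality type's constraint binds.

8.27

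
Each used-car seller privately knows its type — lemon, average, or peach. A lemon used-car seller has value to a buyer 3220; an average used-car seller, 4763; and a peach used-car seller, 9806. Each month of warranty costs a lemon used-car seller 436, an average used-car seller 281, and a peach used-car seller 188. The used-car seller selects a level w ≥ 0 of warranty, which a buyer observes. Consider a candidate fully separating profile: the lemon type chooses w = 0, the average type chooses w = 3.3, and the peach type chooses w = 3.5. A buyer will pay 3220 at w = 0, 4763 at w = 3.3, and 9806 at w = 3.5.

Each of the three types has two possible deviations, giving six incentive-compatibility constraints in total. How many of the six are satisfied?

3

Average (own payoff 4763 − 281×3.3 = 3835.7): to w=0 gives 3220 → no gain ✓; to w=3.5 gives 9806 − 281×3.5 = 8822.5 → profitable ✗.
Peach (own payoff 9806 − 188×3.5 = 9148): to w=0 gives 3220 → no gain ✓; to w=3.3 gives 4763 − 188×3.3 = 4142.6 → no gain ✓.
Lemon (own payoff 3220): to w=3.3 gives 4763 − 436×3.3 = 3324.2 → profitable ✗; to w=3.5 gives 9806 − 436×3.5 = 8280 → profitable ✗.
3 of the 6 constraints hold; not an equilibrium.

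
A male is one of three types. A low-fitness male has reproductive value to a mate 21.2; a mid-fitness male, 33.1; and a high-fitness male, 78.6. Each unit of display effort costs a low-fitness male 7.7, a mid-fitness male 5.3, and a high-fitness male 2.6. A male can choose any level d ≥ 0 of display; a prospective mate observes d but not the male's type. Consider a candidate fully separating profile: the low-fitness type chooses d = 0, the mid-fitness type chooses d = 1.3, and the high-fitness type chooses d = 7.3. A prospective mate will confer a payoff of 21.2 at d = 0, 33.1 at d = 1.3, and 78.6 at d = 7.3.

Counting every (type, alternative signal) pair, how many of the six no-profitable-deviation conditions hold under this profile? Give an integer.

Mid-fitness (own payoff 33.1 − 5.3×1.3 = 26.21): to d=0 gives 21.2 → no gain ✓; to d=7.3 gives 78.6 − 5.3×7.3 = 39.91 → profitable ✗.
Low-fitness (own payoff 21.2): to d=1.3 gives 33.1 − 7.7×1.3 = 23.09 → profitable ✗; to d=7.3 gives 78.6 − 7.7×7.3 = 22.39 → profitable ✗.
High-fitness (own payoff 78.6 − 2.6×7.3 = 59.62): to d=0 gives 21.2 → no gain ✓; to d=1.3 gives 33.1 − 2.6×1.3 = 29.72 → no gain ✓.
3 of the 6 constraints hold; not an equilibrium.

3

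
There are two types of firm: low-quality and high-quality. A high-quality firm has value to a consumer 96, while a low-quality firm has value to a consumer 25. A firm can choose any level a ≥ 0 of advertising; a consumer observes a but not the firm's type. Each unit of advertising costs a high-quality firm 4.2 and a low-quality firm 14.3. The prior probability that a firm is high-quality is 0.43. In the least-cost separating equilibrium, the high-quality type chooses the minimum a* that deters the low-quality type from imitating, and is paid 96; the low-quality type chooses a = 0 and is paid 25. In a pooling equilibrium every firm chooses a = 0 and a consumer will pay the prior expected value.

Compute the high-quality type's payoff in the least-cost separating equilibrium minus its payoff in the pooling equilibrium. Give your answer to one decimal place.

19.6

Least-cost separating signal: a* solves 25 = 96 − 14.3·a*, so a* = (96 − 25)/14.3 ≈ 4.9650.
High-quality type's separating payoff: 96 − 4.2 × a* = 96 − 4.2 × (96 − 25)/14.3 = 96 − 298.2/14.3 ≈ 75.147.
Pooling payoff: 0.43 × 96 + 0.57 × 25 = 55.53.
Difference: 75.147 − 55.53 = 19.617, i.e. 19.6 to one decimal place.
The high-quality type prefers to separate.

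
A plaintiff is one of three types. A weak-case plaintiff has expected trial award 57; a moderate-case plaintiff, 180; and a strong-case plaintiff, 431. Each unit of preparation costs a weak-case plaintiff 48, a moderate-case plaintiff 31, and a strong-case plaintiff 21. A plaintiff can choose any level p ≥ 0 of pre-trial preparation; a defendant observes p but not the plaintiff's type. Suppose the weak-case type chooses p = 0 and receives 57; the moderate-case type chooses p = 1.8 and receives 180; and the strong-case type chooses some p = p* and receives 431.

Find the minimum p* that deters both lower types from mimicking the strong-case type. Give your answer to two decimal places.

9.90

Moderate-case type (on-path payoff 180 − 31×1.8 = 124.2) won't mimic when 124.2 ≥ 431 − 31·p*, i.e. p* ≥ 9.90.
Weak-case type (on-path payoff 57) won't mimic when 57 ≥ 431 − 48·p*, i.e. p* ≥ 7.79.
Both must hold, so p* = max(7.79, 9.90) = 9.90. The moderate-case type's constraint binds.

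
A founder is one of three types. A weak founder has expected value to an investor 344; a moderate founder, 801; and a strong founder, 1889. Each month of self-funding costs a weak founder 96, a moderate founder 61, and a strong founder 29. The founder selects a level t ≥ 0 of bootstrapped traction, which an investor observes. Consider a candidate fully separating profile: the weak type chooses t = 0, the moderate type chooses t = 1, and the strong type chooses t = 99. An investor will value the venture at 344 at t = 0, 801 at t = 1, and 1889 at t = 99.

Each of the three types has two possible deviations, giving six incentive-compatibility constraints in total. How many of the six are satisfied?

Strong (own payoff 1889 − 29×99 = -982): to t=0 gives 344 → profitable ✗; to t=1 gives 801 − 29×1 = 772 → profitable ✗.
Weak (own payoff 344): to t=1 gives 801 − 96×1 = 705 → profitable ✗; to t=99 gives 1889 − 96×99 = -7615 → no gain ✓.
Moderate (own payoff 801 − 61×1 = 740): to t=0 gives 344 → no gain ✓; to t=99 gives 1889 − 61×99 = -4150 → no gain ✓.
3 of the 6 constraints hold; not an equilibrium.

3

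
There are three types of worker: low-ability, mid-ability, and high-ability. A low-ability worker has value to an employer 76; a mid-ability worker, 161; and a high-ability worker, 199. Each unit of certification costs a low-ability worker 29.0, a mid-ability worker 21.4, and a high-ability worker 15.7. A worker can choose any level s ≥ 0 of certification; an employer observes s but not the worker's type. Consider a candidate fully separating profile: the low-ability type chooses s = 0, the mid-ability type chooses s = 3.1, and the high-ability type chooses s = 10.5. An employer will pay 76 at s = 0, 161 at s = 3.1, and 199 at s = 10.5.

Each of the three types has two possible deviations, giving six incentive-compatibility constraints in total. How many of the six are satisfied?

Mid-ability (own payoff 161 − 21.4×3.1 = 94.66): to s=0 gives 76 → no gain ✓; to s=10.5 gives 199 − 21.4×10.5 = -25.7 → no gain ✓.
Low-ability (own payoff 76): to s=3.1 gives 161 − 29.0×3.1 = 71.1 → no gain ✓; to s=10.5 gives 199 − 29.0×10.5 = -105.5 → no gain ✓.
High-ability (own payoff 199 − 15.7×10.5 = 34.15): to s=0 gives 76 → profitable ✗; to s=3.1 gives 161 − 15.7×3.1 = 112.33 → profitable ✗.
4 of the 6 constraints hold; not an equilibrium.

4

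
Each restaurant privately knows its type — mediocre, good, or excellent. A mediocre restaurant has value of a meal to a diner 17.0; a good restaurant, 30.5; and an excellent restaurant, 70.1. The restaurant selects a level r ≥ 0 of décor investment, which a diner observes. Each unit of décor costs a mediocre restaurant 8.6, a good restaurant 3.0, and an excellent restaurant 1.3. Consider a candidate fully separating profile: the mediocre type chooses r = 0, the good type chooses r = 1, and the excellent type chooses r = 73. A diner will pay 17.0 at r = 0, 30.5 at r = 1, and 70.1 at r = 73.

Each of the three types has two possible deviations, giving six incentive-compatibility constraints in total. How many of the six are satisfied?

Mediocre (own payoff 17.0): to r=1 gives 30.5 − 8.6×1 = 21.9 → profitable ✗; to r=73 gives 70.1 − 8.6×73 = -557.7 → no gain ✓.
Good (own payoff 30.5 − 3.0×1 = 27.5): to r=0 gives 17.0 → no gain ✓; to r=73 gives 70.1 − 3.0×73 = -148.9 → no gain ✓.
Excellent (own payoff 70.1 − 1.3×73 = -24.8): to r=0 gives 17.0 → profitable ✗; to r=1 gives 30.5 − 1.3×1 = 29.2 → profitable ✗.
3 of the 6 constraints hold; not an equilibrium.

3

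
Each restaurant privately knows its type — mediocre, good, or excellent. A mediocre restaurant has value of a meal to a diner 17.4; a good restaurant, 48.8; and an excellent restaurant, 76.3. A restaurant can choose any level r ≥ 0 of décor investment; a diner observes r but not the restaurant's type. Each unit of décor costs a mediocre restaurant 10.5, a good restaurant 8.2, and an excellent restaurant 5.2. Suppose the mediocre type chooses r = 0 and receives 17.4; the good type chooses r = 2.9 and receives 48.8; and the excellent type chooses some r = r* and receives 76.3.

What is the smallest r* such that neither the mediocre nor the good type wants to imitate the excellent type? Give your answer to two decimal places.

Mediocre type (on-path payoff 17.4) won't mimic when 17.4 ≥ 76.3 − 10.5·r*, i.e. r* ≥ 5.61.
Good type (on-path payoff 48.8 − 8.2×2.9 = 25.02) won't mimic when 25.02 ≥ 76.3 − 8.2·r*, i.e. r* ≥ 6.25.
Both must hold, so r* = max(5.61, 6.25) = 6.25. The good type's constraint binds.

6.25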